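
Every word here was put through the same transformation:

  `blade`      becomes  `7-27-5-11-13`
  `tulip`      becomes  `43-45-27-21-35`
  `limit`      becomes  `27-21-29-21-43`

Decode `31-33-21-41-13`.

b(#2)→7 and l(#12)→27: differences scale by 2, so n = 2·pos + 3. The formula is n = 2×(alphabet index, a=1) + 3.
Reversing it on 31-33-21-41-13: 31→(31−3)÷2=14=n, 33→(33−3)÷2=15=o, 21→(21−3)÷2=9=i, 41→(41−3)÷2=19=s, 13→(13−3)÷2=5=e.

noise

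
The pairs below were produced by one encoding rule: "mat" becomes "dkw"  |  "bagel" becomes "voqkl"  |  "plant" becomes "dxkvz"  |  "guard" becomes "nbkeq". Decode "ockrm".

chase

The output letters match the input read backwards, each shifted +10: mat reversed is tam. Two steps: reverse the string, then apply a Caesar shift of +10.
Undoing it on ockrm: shift back: o−10=e, c−10=s, k−10=a, r−10=h, m−10=c → esahc; then reverse → chase.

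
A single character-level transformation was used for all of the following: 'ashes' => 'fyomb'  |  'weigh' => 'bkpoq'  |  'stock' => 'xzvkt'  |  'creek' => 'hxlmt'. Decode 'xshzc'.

smart

In ashes: a→f is +5, s→y is +6, h→o is +7, e→m is +8 — the shift increases by 1 each position. Each letter shifts forward by (position + 5), i.e. 5, 6, 7, … — the shift grows by one for each successive letter.
Reversing it on xshzc: x−5=s, s−6=m, h−7=a, z−8=r, c−9=t.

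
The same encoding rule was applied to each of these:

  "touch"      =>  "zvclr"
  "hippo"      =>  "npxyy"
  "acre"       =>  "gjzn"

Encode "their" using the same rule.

Each letter shifts forward by (position + 6), i.e. 6, 7, 8, … — the shift grows by one for each successive letter.
For their: t+6=z, h+7=o, e+8=m, i+9=r, r+10=b.

zomrb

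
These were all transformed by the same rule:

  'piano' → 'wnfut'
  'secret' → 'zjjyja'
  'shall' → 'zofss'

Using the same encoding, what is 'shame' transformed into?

Vowels shift forward by 5 and consonants shift forward by 7.
Applying it to shame: s(cons)+7=z, h(cons)+7=o, a(vowel)+5=f, m(cons)+7=t, e(vowel)+5=j.

zoftj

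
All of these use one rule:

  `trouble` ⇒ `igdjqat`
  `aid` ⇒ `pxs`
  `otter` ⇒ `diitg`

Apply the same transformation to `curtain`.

Compare letters: t→i is +15, r→g is +15, o→d is +15 — a constant shift. It's a constant shift of +15 (ROT15).
Applying it to curtain: c+15=r, u+15=j, r+15=g, t+15=i, a+15=p, i+15=x, n+15=c.

rjgipxc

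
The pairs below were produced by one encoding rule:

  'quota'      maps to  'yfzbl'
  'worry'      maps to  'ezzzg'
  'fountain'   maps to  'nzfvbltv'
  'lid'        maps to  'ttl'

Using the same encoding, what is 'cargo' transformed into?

Vowels shift forward by 11 and consonants shift forward by 8.
For cargo: c(cons)+8=k, a(vowel)+11=l, r(cons)+8=z, g(cons)+8=o, o(vowel)+11=z.

klzoz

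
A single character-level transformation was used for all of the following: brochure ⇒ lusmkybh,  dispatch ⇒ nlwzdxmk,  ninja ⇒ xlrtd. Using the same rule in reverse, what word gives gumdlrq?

writing

Shifts by position in brochure: pos 0: b→l (+10), pos 1: r→u (+3), pos 2: o→s (+4), pos 3: c→m (+10), pos 4: h→k (+3), pos 5: u→y (+4) — repeating every 3. The shifts repeat in a cycle of length 3: positions 0,1,… shift by +10, +3, +4, then the pattern repeats.
Undoing it on gumdlrq: g−10=w, u−3=r, m−4=i, d−10=t, l−3=i, r−4=n, q−10=g.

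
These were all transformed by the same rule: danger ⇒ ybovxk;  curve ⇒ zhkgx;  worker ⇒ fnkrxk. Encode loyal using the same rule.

Each letter's alphabet position (a=0..z=25) is mapped through 25·x+1 mod 26 — an affine cipher.
For loyal: l(11)→25·11+1≡16=q; o(14)→25·14+1≡13=n; y(24)→25·24+1≡3=d; a(0)→25·0+1≡1=b; l(11)→25·11+1≡16=q (all mod 26).

qndbq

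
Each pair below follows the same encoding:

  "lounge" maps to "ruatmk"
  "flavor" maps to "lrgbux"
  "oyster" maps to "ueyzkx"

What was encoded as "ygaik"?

sauce

Compare letters: l→r is +6, o→u is +6, u→a is +6 — a constant shift. Every letter moves 6 places later in the alphabet, wrapping around z→a.
Decoding ygaik: y−6=s, g−6=a, a−6=u, i−6=c, k−6=e.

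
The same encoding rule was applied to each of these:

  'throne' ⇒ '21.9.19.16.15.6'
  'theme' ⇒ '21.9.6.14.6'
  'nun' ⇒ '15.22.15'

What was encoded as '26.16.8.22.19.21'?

t is letter #20 and maps to 21: an offset of 1. The number is (letter's place in the alphabet, a=1) + 1.
Reversing it on 26.16.8.22.19.21: 26→(26−1)÷1=25=y, 16→(16−1)÷1=15=o, 8→(8−1)÷1=7=g, 22→(22−1)÷1=21=u, 19→(19−1)÷1=18=r, 21→(21−1)÷1=20=t.

yogurt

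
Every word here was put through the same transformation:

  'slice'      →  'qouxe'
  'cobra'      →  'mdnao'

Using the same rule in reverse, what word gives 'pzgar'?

found

The word is reversed, then every letter is shifted forward by 12.
Decoding pzgar: shift back: p−12=d, z−12=n, g−12=u, a−12=o, r−12=f → dnuof; then reverse → found.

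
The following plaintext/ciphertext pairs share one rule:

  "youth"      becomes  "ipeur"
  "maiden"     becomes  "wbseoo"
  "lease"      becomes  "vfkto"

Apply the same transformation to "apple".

Shifts by position in youth: pos 0: y→i (+10), pos 1: o→p (+1), pos 2: u→e (+10), pos 3: t→u (+1) — repeating every 2. It's a Vigenère-style cipher with numeric key [10,1]: position i shifts by key[i mod 2].
For apple: a+10=k, p+1=q, p+10=z, l+1=m, e+10=o.

kqzmo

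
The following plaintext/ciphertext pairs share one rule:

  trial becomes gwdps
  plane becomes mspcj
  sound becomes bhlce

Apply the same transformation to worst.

vhwbg

t(19)→g(6) and r(17)→w(22) fit y≡5x+15 (mod 26); the inverse of 5 mod 26 is 21. This is an affine cipher: with a=0,…,z=25, each position x becomes (5x+15) mod 26.
On worst: w(22)→5·22+15≡21=v; o(14)→5·14+15≡7=h; r(17)→5·17+15≡22=w; s(18)→5·18+15≡1=b; t(19)→5·19+15≡6=g (all mod 26).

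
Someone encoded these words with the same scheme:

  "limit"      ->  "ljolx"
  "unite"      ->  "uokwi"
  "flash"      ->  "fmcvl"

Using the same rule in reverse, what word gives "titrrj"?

throne

The shift increases by 1 at each position, starting from +0: 0, 1, 2, ….
Reversing it on titrrj: t−0=t, i−1=h, t−2=r, r−3=o, r−4=n, j−5=e.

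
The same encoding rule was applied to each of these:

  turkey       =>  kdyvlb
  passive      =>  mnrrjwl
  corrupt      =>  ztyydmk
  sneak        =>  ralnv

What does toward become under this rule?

t(19)→k(10) and u(20)→d(3) fit y≡19x+13 (mod 26); the inverse of 19 mod 26 is 11. Treating letters as 0–25, the rule is x ↦ 19x + 13 (mod 26).
For toward: t(19)→19·19+13≡10=k; o(14)→19·14+13≡19=t; w(22)→19·22+13≡15=p; a(0)→19·0+13≡13=n; r(17)→19·17+13≡24=y; d(3)→19·3+13≡18=s (all mod 26).

ktpnys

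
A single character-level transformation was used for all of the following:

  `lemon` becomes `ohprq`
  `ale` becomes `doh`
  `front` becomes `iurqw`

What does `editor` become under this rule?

Compare letters: l→o is +3, e→h is +3, m→p is +3 — a constant shift. Each letter is shifted forward by 3 in the alphabet (a Caesar shift of +3).
Applying it to editor: e+3=h, d+3=g, i+3=l, t+3=w, o+3=r, r+3=u.

hglwru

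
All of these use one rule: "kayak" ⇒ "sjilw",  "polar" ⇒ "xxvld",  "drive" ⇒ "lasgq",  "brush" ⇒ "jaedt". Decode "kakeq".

In kayak: k→s is +8, a→j is +9, y→i is +10, a→l is +11 — the shift increases by 1 each position. The shift increases by 1 at each position, starting from +8: 8, 9, 10, ….
Undoing it on kakeq: k−8=c, a−9=r, k−10=a, e−11=t, q−12=e.

crate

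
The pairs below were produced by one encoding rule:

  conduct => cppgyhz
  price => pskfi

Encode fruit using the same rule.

In conduct: c→c is +0, o→p is +1, n→p is +2, d→g is +3 — the shift increases by 1 each position. Letter i (0-indexed) is shifted by i+0, so successive shifts are 0, 1, 2, ….
On fruit: f+0=f, r+1=s, u+2=w, i+3=l, t+4=x.

fswlx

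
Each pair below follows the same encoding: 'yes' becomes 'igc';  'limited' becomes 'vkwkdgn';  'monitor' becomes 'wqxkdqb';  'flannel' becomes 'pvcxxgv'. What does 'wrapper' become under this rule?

gbczzgb

Two shifts are in play — +2 for a/e/i/o/u, +10 for every other letter.
On wrapper: w(cons)+10=g, r(cons)+10=b, a(vowel)+2=c, p(cons)+10=z, p(cons)+10=z, e(vowel)+2=g, r(cons)+10=b.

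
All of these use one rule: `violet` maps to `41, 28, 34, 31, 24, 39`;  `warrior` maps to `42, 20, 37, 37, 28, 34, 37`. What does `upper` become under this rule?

40, 35, 35, 24, 37

v is letter #22 and maps to 41: an offset of 19. Each letter is replaced by its alphabet position (a=1..z=26) + 19.
Applying it to upper: u=21→40, p=16→35, p=16→35, e=5→24, r=18→37.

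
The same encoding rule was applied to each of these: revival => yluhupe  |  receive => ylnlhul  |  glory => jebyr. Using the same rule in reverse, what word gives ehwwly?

r(17)→y(24) and e(4)→l(11) fit y≡25x+15 (mod 26); the inverse of 25 mod 26 is 25. Treating letters as 0–25, the rule is x ↦ 25x + 15 (mod 26).
Undoing it on ehwwly: e(4)→25·(4−15)≡11=l; h(7)→25·(7−15)≡8=i; w(22)→25·(22−15)≡19=t; w(22)→25·(22−15)≡19=t; l(11)→25·(11−15)≡4=e; y(24)→25·(24−15)≡17=r (all mod 26).

litter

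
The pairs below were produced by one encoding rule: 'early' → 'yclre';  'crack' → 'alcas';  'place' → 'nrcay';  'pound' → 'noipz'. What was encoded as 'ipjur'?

until

Treating letters as 0–25, the rule is x ↦ 25x + 2 (mod 26).
Undoing it on ipjur: i(8)→25·(8−2)≡20=u; p(15)→25·(15−2)≡13=n; j(9)→25·(9−2)≡19=t; u(20)→25·(20−2)≡8=i; r(17)→25·(17−2)≡11=l (all mod 26).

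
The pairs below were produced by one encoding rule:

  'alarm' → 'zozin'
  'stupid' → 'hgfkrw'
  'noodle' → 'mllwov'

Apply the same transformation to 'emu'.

vnf

Each pair mirrors across the alphabet (a↔z, l↔o, a↔z): positions sum to 25. Letters are reflected about the middle of the alphabet (position → 25−position): Atbash.
On emu: e↔v, m↔n, u↔f.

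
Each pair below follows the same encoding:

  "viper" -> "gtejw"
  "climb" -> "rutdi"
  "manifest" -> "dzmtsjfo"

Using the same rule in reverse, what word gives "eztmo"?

paint

v(21)→g(6) and i(8)→t(19) fit y≡9x+25 (mod 26); the inverse of 9 mod 26 is 3. Each letter's alphabet position (a=0..z=25) is mapped through 9·x+25 mod 26 — an affine cipher.
Reversing it on eztmo: e(4)→3·(4−25)≡15=p; z(25)→3·(25−25)≡0=a; t(19)→3·(19−25)≡8=i; m(12)→3·(12−25)≡13=n; o(14)→3·(14−25)≡19=t (all mod 26).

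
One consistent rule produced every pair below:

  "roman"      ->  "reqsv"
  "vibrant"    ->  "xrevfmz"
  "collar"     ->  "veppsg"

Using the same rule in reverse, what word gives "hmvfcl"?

The output letters match the input read backwards, each shifted +4: roman reversed is namor. Read the word backwards and shift each letter +4.
Reversing it on hmvfcl: shift back: h−4=d, m−4=i, v−4=r, f−4=b, c−4=y, l−4=h → dirbyh; then reverse → hybrid.

hybrid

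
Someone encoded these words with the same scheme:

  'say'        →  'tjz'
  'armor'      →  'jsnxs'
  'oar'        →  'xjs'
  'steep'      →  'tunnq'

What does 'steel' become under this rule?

The shift depends on letter class: consonant s→t is +1, but vowel a→j is +9. Vowels shift forward by 9 and consonants shift forward by 1.
Applying it to steel: s(cons)+1=t, t(cons)+1=u, e(vowel)+9=n, e(vowel)+9=n, l(cons)+1=m.

tunnm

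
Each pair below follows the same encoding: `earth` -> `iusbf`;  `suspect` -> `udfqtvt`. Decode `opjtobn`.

The output letters match the input read backwards, each shifted +1: earth reversed is htrae. The word is reversed, then every letter is shifted forward by 1.
Reversing it on opjtobn: shift back: o−1=n, p−1=o, j−1=i, t−1=s, o−1=n, b−1=a, n−1=m → noisnam; then reverse → mansion.

mansion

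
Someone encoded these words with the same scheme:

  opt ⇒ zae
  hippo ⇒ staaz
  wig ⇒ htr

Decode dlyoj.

sandy

Compare letters: o→z is +11, p→a is +11, t→e is +11 — a constant shift. Each letter is shifted forward by 11 in the alphabet (a Caesar shift of +11).
Decoding dlyoj: d−11=s, l−11=a, y−11=n, o−11=d, j−11=y.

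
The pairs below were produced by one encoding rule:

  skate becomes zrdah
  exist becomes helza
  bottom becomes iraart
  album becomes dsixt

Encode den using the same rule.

The rule splits by letter class: vowels +3, consonants +7.
On den: d(cons)+7=k, e(vowel)+3=h, n(cons)+7=u.

khu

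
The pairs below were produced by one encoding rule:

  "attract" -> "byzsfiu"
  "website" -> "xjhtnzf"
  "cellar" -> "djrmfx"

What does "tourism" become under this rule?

Shifts by position in attract: pos 0: a→b (+1), pos 1: t→y (+5), pos 2: t→z (+6), pos 3: r→s (+1), pos 4: a→f (+5), pos 5: c→i (+6) — repeating every 3. The shifts repeat in a cycle of length 3: positions 0,1,… shift by +1, +5, +6, then the pattern repeats.
On tourism: t+1=u, o+5=t, u+6=a, r+1=s, i+5=n, s+6=y, m+1=n.

utasnyn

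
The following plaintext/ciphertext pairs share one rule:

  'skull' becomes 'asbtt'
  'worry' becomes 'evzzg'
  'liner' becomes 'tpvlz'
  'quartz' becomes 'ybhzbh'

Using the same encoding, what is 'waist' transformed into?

The shift depends on letter class: consonant s→a is +8, but vowel u→b is +7. Two shifts are in play — +7 for a/e/i/o/u, +8 for every other letter.
For waist: w(cons)+8=e, a(vowel)+7=h, i(vowel)+7=p, s(cons)+8=a, t(cons)+8=b.

ehpab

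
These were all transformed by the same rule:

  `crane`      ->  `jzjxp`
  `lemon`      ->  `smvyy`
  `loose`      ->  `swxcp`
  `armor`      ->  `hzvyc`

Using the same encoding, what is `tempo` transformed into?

In crane: c→j is +7, r→z is +8, a→j is +9, n→x is +10 — the shift increases by 1 each position. Letter i (0-indexed) is shifted by i+7, so successive shifts are 7, 8, 9, ….
Applying it to tempo: t+7=a, e+8=m, m+9=v, p+10=z, o+11=z.

amvzz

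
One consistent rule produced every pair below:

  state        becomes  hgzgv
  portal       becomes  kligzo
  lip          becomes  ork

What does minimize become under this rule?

This is the alphabet-reversal cipher (Atbash): a becomes z, b becomes y, etc.
For minimize: m↔n, i↔r, n↔m, i↔r, m↔n, i↔r, z↔a, e↔v.

nrmrnrav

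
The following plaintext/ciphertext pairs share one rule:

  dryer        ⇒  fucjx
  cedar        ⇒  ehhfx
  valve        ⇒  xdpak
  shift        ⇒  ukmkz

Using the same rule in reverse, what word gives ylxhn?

The shift increases by 1 at each position, starting from +2: 2, 3, 4, ….
Decoding ylxhn: y−2=w, l−3=i, x−4=t, h−5=c, n−6=h.

witch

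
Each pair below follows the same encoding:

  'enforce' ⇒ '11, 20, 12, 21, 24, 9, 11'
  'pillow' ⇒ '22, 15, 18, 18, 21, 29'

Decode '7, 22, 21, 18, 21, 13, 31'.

apology

e is letter #5 and maps to 11: an offset of 6. Each letter is replaced by its alphabet position (a=1..z=26) + 6.
Decoding 7, 22, 21, 18, 21, 13, 31: 7→(7−6)÷1=1=a, 22→(22−6)÷1=16=p, 21→(21−6)÷1=15=o, 18→(18−6)÷1=12=l, 21→(21−6)÷1=15=o, 13→(13−6)÷1=7=g, 31→(31−6)÷1=25=y.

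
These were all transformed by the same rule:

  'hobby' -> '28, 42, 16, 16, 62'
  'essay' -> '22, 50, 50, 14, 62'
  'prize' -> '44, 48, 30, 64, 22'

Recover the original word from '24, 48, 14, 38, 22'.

Each letter becomes 2×(its alphabet position, a=1..z=26) + 12.
Decoding 24, 48, 14, 38, 22: 24→(24−12)÷2=6=f, 48→(48−12)÷2=18=r, 14→(14−12)÷2=1=a, 38→(38−12)÷2=13=m, 22→(22−12)÷2=5=e.

frame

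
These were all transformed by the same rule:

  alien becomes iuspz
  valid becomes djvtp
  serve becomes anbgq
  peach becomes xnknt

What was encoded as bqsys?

Letter i (0-indexed) is shifted by i+8, so successive shifts are 8, 9, 10, ….
Reversing it on bqsys: b−8=t, q−9=h, s−10=i, y−11=n, s−12=g.

thing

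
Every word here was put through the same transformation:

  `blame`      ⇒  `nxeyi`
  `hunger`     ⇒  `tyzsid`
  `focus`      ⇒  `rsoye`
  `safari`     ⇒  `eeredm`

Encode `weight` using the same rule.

iimstf

Two shifts are in play — +4 for a/e/i/o/u, +12 for every other letter.
Applying it to weight: w(cons)+12=i, e(vowel)+4=i, i(vowel)+4=m, g(cons)+12=s, h(cons)+12=t, t(cons)+12=f.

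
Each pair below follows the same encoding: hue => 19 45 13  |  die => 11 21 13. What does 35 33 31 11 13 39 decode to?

h(#8)→19 and u(#21)→45: differences scale by 2, so n = 2·pos + 3. Each letter becomes 2×(its alphabet position, a=1..z=26) + 3.
Reversing it on 35 33 31 11 13 39: 35→(35−3)÷2=16=p, 33→(33−3)÷2=15=o, 31→(31−3)÷2=14=n, 11→(11−3)÷2=4=d, 13→(13−3)÷2=5=e, 39→(39−3)÷2=18=r.

ponder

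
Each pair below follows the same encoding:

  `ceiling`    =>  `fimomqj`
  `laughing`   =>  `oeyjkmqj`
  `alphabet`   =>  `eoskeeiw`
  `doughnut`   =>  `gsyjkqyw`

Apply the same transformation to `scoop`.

vfsss

The shift depends on letter class: consonant c→f is +3, but vowel e→i is +4. Two shifts are in play — +4 for a/e/i/o/u, +3 for every other letter.
On scoop: s(cons)+3=v, c(cons)+3=f, o(vowel)+4=s, o(vowel)+4=s, p(cons)+3=s.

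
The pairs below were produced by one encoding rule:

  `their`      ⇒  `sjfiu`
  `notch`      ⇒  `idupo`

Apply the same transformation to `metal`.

mbufn

The output letters match the input read backwards, each shifted +1: their reversed is rieht. The word is reversed, then every letter is shifted forward by 1.
For metal: reverse → latem; then shift: l+1=m, a+1=b, t+1=u, e+1=f, m+1=n.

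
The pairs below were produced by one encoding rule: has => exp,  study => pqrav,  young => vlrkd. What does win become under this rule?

Each letter is shifted forward by 23 in the alphabet (a Caesar shift of +23).
For win: w+23=t, i+23=f, n+23=k.

tfk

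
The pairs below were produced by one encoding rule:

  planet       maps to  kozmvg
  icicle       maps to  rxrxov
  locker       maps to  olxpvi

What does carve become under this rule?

xziev

p(15)→k(10) and l(11)→o(14) fit y≡25x+25 (mod 26); the inverse of 25 mod 26 is 25. This is an affine cipher: with a=0,…,z=25, each position x becomes (25x+25) mod 26.
On carve: c(2)→25·2+25≡23=x; a(0)→25·0+25≡25=z; r(17)→25·17+25≡8=i; v(21)→25·21+25≡4=e; e(4)→25·4+25≡21=v (all mod 26).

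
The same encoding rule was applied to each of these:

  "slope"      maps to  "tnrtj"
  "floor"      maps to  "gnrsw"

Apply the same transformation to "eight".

In slope: s→t is +1, l→n is +2, o→r is +3, p→t is +4 — the shift increases by 1 each position. Letter i (0-indexed) is shifted by i+1, so successive shifts are 1, 2, 3, ….
Applying it to eight: e+1=f, i+2=k, g+3=j, h+4=l, t+5=y.

fkjly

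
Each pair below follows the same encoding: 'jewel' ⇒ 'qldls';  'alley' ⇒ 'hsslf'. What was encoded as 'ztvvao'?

Compare letters: j→q is +7, e→l is +7, w→d is +7 — a constant shift. Every letter moves 7 places later in the alphabet, wrapping around z→a.
Decoding ztvvao: z−7=s, t−7=m, v−7=o, v−7=o, a−7=t, o−7=h.

smooth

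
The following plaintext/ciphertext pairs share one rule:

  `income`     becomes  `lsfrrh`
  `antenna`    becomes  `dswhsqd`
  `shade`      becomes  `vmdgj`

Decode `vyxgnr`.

Shifts by position in income: pos 0: i→l (+3), pos 1: n→s (+5), pos 2: c→f (+3), pos 3: o→r (+3), pos 4: m→r (+5), pos 5: e→h (+3) — repeating every 3. It's a Vigenère-style cipher with numeric key [3,5,3]: position i shifts by key[i mod 3].
Undoing it on vyxgnr: v−3=s, y−5=t, x−3=u, g−3=d, n−5=i, r−3=o.

studio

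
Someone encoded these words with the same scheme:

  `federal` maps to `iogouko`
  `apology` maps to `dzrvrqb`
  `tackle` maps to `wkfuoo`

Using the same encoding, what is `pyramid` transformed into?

siukpsg

Shifts by position in federal: pos 0: f→i (+3), pos 1: e→o (+10), pos 2: d→g (+3), pos 3: e→o (+10) — repeating every 2. The shifts repeat in a cycle of length 2: positions 0,1,… shift by +3, +10, then the pattern repeats.
For pyramid: p+3=s, y+10=i, r+3=u, a+10=k, m+3=p, i+10=s, d+3=g.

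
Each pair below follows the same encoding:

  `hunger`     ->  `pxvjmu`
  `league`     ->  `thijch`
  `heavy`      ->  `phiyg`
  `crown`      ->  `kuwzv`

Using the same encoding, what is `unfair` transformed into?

Shifts by position in hunger: pos 0: h→p (+8), pos 1: u→x (+3), pos 2: n→v (+8), pos 3: g→j (+3) — repeating every 2. It's a Vigenère-style cipher with numeric key [8,3]: position i shifts by key[i mod 2].
For unfair: u+8=c, n+3=q, f+8=n, a+3=d, i+8=q, r+3=u.

cqndqu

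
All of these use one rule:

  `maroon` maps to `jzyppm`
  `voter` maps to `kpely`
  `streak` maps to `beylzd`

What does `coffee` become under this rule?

fpooll

m(12)→j(9) and a(0)→z(25) fit y≡3x+25 (mod 26); the inverse of 3 mod 26 is 9. This is an affine cipher: with a=0,…,z=25, each position x becomes (3x+25) mod 26.
For coffee: c(2)→3·2+25≡5=f; o(14)→3·14+25≡15=p; f(5)→3·5+25≡14=o; f(5)→3·5+25≡14=o; e(4)→3·4+25≡11=l; e(4)→3·4+25≡11=l (all mod 26).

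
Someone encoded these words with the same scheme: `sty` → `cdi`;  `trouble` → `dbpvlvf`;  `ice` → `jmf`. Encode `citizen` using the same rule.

mjdjjfx

The shift depends on letter class: consonant s→c is +10, but vowel o→p is +1. Two shifts are in play — +1 for a/e/i/o/u, +10 for every other letter.
Applying it to citizen: c(cons)+10=m, i(vowel)+1=j, t(cons)+10=d, i(vowel)+1=j, z(cons)+10=j, e(vowel)+1=f, n(cons)+10=x.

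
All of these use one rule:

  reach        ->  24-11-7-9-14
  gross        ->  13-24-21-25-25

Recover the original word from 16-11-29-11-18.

jewel

r is letter #18 and maps to 24: an offset of 6. The number is (letter's place in the alphabet, a=1) + 6.
Decoding 16-11-29-11-18: 16→(16−6)÷1=10=j, 11→(11−6)÷1=5=e, 29→(29−6)÷1=23=w, 11→(11−6)÷1=5=e, 18→(18−6)÷1=12=l.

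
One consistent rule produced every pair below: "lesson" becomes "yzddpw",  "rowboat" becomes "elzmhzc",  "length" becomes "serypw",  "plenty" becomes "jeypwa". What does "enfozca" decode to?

product

The output letters match the input read backwards, each shifted +11: lesson reversed is nossel. The word is reversed, then every letter is shifted forward by 11.
Decoding enfozca: shift back: e−11=t, n−11=c, f−11=u, o−11=d, z−11=o, c−11=r, a−11=p → tcudorp; then reverse → product.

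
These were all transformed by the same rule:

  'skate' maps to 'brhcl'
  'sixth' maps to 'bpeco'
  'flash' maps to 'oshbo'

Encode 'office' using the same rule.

xmmrjl

The shifts repeat in a cycle of length 3: positions 0,1,… shift by +9, +7, +7, then the pattern repeats.
On office: o+9=x, f+7=m, f+7=m, i+9=r, c+7=j, e+7=l.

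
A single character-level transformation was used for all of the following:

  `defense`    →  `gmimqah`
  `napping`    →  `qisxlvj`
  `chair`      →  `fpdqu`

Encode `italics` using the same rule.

A repeating key of period 2 is used — shifts +3, +8 over and over.
On italics: i+3=l, t+8=b, a+3=d, l+8=t, i+3=l, c+8=k, s+3=v.

lbdtlkv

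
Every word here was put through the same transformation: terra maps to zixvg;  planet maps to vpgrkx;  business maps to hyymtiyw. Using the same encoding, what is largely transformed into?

Shifts by position in terra: pos 0: t→z (+6), pos 1: e→i (+4), pos 2: r→x (+6), pos 3: r→v (+4) — repeating every 2. A repeating key of period 2 is used — shifts +6, +4 over and over.
On largely: l+6=r, a+4=e, r+6=x, g+4=k, e+6=k, l+4=p, y+6=e.

rexkkpe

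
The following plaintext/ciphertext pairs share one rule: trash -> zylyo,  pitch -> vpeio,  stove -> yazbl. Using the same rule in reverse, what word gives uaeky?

otter

Shifts by position in trash: pos 0: t→z (+6), pos 1: r→y (+7), pos 2: a→l (+11), pos 3: s→y (+6), pos 4: h→o (+7) — repeating every 3. The shifts repeat in a cycle of length 3: positions 0,1,… shift by +6, +7, +11, then the pattern repeats.
Undoing it on uaeky: u−6=o, a−7=t, e−11=t, k−6=e, y−7=r.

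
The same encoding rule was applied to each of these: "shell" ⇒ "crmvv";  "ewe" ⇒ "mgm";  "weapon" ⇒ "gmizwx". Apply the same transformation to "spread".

The shift depends on letter class: consonant s→c is +10, but vowel e→m is +8. The rule splits by letter class: vowels +8, consonants +10.
On spread: s(cons)+10=c, p(cons)+10=z, r(cons)+10=b, e(vowel)+8=m, a(vowel)+8=i, d(cons)+10=n.

czbmin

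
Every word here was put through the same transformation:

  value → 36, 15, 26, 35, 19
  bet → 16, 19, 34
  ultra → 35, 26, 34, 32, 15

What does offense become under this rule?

29, 20, 20, 19, 28, 33, 19

v is letter #22 and maps to 36: an offset of 14. Letters become their 1-based position plus 14 (so a→15, b→16, …).
For offense: o=15→29, f=6→20, f=6→20, e=5→19, n=14→28, s=19→33, e=5→19.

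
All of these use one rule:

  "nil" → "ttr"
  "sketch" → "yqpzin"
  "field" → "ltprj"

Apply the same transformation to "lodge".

The shift depends on letter class: consonant n→t is +6, but vowel i→t is +11. Two shifts are in play — +11 for a/e/i/o/u, +6 for every other letter.
Applying it to lodge: l(cons)+6=r, o(vowel)+11=z, d(cons)+6=j, g(cons)+6=m, e(vowel)+11=p.

rzjmp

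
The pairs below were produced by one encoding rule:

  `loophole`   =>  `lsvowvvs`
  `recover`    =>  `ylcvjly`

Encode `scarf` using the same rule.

myhjz

The output letters match the input read backwards, each shifted +7: loophole reversed is elohpool. Two steps: reverse the string, then apply a Caesar shift of +7.
On scarf: reverse → fracs; then shift: f+7=m, r+7=y, a+7=h, c+7=j, s+7=z.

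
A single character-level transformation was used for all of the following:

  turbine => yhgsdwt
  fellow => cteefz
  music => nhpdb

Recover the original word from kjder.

daily

t(19)→y(24) and u(20)→h(7) fit y≡9x+9 (mod 26); the inverse of 9 mod 26 is 3. This is an affine cipher: with a=0,…,z=25, each position x becomes (9x+9) mod 26.
Reversing it on kjder: k(10)→3·(10−9)≡3=d; j(9)→3·(9−9)≡0=a; d(3)→3·(3−9)≡8=i; e(4)→3·(4−9)≡11=l; r(17)→3·(17−9)≡24=y (all mod 26).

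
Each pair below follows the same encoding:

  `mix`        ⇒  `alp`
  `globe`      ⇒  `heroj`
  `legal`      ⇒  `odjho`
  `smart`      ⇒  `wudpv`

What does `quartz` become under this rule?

cwudxt

Two steps: reverse the string, then apply a Caesar shift of +3.
On quartz: reverse → ztrauq; then shift: z+3=c, t+3=w, r+3=u, a+3=d, u+3=x, q+3=t.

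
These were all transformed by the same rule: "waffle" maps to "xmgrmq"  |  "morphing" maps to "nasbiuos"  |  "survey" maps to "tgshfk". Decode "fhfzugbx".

It's a Vigenère-style cipher with numeric key [1,12]: position i shifts by key[i mod 2].
Decoding fhfzugbx: f−1=e, h−12=v, f−1=e, z−12=n, u−1=t, g−12=u, b−1=a, x−12=l.

eventual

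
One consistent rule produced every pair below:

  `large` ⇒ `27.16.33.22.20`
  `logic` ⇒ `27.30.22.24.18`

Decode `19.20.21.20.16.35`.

l is letter #12 and maps to 27: an offset of 15. Each letter is replaced by its alphabet position (a=1..z=26) + 15.
Decoding 19.20.21.20.16.35: 19→(19−15)÷1=4=d, 20→(20−15)÷1=5=e, 21→(21−15)÷1=6=f, 20→(20−15)÷1=5=e, 16→(16−15)÷1=1=a, 35→(35−15)÷1=20=t.

defeat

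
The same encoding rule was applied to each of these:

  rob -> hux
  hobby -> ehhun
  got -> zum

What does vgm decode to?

The output letters match the input read backwards, each shifted +6: rob reversed is bor. Two steps: reverse the string, then apply a Caesar shift of +6.
Undoing it on vgm: shift back: v−6=p, g−6=a, m−6=g → pag; then reverse → gap.

gap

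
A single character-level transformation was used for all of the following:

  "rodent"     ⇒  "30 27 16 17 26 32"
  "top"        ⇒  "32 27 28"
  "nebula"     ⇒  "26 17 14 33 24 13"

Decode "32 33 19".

tug

r is letter #18 and maps to 30: an offset of 12. Letters become their 1-based position plus 12 (so a→13, b→14, …).
Decoding 32 33 19: 32→(32−12)÷1=20=t, 33→(33−12)÷1=21=u, 19→(19−12)÷1=7=g.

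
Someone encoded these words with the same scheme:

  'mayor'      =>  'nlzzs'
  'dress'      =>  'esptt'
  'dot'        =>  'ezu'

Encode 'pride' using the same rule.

The shift depends on letter class: consonant m→n is +1, but vowel a→l is +11. The rule splits by letter class: vowels +11, consonants +1.
On pride: p(cons)+1=q, r(cons)+1=s, i(vowel)+11=t, d(cons)+1=e, e(vowel)+11=p.

qstep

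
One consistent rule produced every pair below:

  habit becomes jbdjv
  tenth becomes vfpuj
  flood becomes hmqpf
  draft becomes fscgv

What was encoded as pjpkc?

ninja

Shifts by position in habit: pos 0: h→j (+2), pos 1: a→b (+1), pos 2: b→d (+2), pos 3: i→j (+1) — repeating every 2. The shifts repeat in a cycle of length 2: positions 0,1,… shift by +2, +1, then the pattern repeats.
Reversing it on pjpkc: p−2=n, j−1=i, p−2=n, k−1=j, c−2=a.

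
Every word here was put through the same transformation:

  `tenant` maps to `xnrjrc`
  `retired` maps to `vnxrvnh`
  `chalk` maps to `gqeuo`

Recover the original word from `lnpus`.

hello

Shifts by position in tenant: pos 0: t→x (+4), pos 1: e→n (+9), pos 2: n→r (+4), pos 3: a→j (+9) — repeating every 2. It's a Vigenère-style cipher with numeric key [4,9]: position i shifts by key[i mod 2].
Decoding lnpus: l−4=h, n−9=e, p−4=l, u−9=l, s−4=o.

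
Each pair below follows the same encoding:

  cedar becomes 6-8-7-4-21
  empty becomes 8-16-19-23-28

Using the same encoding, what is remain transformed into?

21-8-16-4-12-17

c is letter #3 and maps to 6: an offset of 3. Letters become their 1-based position plus 3 (so a→4, b→5, …).
For remain: r=18→21, e=5→8, m=13→16, a=1→4, i=9→12, n=14→17.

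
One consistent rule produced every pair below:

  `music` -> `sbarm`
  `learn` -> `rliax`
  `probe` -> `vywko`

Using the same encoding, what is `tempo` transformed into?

zluyy

In music: m→s is +6, u→b is +7, s→a is +8, i→r is +9 — the shift increases by 1 each position. Letter i (0-indexed) is shifted by i+6, so successive shifts are 6, 7, 8, ….
For tempo: t+6=z, e+7=l, m+8=u, p+9=y, o+10=y.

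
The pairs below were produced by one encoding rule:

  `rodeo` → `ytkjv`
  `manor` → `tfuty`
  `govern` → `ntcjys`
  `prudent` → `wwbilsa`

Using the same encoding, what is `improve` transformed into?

Shifts by position in rodeo: pos 0: r→y (+7), pos 1: o→t (+5), pos 2: d→k (+7), pos 3: e→j (+5) — repeating every 2. It's a Vigenère-style cipher with numeric key [7,5]: position i shifts by key[i mod 2].
Applying it to improve: i+7=p, m+5=r, p+7=w, r+5=w, o+7=v, v+5=a, e+7=l.

prwwval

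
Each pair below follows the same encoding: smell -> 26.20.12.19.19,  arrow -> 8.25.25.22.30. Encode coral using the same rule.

10.22.25.8.19

s is letter #19 and maps to 26: an offset of 7. The number is (letter's place in the alphabet, a=1) + 7.
Applying it to coral: c=3→10, o=15→22, r=18→25, a=1→8, l=12→19.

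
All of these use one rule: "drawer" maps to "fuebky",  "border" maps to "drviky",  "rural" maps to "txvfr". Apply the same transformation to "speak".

usifq

In drawer: d→f is +2, r→u is +3, a→e is +4, w→b is +5 — the shift increases by 1 each position. Letter i (0-indexed) is shifted by i+2, so successive shifts are 2, 3, 4, ….
Applying it to speak: s+2=u, p+3=s, e+4=i, a+5=f, k+6=q.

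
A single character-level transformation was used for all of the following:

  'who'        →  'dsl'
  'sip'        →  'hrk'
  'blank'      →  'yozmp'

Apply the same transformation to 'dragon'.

wiztlm

Each pair mirrors across the alphabet (w↔d, h↔s, o↔l): positions sum to 25. Letters are reflected about the middle of the alphabet (position → 25−position): Atbash.
Applying it to dragon: d↔w, r↔i, a↔z, g↔t, o↔l, n↔m.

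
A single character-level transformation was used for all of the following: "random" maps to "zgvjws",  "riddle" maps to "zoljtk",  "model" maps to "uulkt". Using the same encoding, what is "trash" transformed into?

A repeating key of period 2 is used — shifts +8, +6 over and over.
For trash: t+8=b, r+6=x, a+8=i, s+6=y, h+8=p.

bxiyp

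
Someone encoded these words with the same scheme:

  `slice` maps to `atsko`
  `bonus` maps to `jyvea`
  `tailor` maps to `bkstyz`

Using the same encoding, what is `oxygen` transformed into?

yfgoov

Two shifts are in play — +10 for a/e/i/o/u, +8 for every other letter.
On oxygen: o(vowel)+10=y, x(cons)+8=f, y(cons)+8=g, g(cons)+8=o, e(vowel)+10=o, n(cons)+8=v.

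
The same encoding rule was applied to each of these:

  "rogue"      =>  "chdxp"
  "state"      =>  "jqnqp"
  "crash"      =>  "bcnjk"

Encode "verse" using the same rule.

epcjp

r(17)→c(2) and o(14)→h(7) fit y≡7x+13 (mod 26); the inverse of 7 mod 26 is 15. Treating letters as 0–25, the rule is x ↦ 7x + 13 (mod 26).
On verse: v(21)→7·21+13≡4=e; e(4)→7·4+13≡15=p; r(17)→7·17+13≡2=c; s(18)→7·18+13≡9=j; e(4)→7·4+13≡15=p (all mod 26).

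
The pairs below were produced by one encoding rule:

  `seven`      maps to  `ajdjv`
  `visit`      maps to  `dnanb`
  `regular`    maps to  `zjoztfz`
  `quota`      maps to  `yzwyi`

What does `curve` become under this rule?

kzzam

Shifts by position in seven: pos 0: s→a (+8), pos 1: e→j (+5), pos 2: v→d (+8), pos 3: e→j (+5) — repeating every 2. It's a Vigenère-style cipher with numeric key [8,5]: position i shifts by key[i mod 2].
On curve: c+8=k, u+5=z, r+8=z, v+5=a, e+8=m.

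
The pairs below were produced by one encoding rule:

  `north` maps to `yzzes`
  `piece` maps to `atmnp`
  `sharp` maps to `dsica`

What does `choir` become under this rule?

nswtc

Shifts by position in north: pos 0: n→y (+11), pos 1: o→z (+11), pos 2: r→z (+8), pos 3: t→e (+11), pos 4: h→s (+11) — repeating every 3. The shifts repeat in a cycle of length 3: positions 0,1,… shift by +11, +11, +8, then the pattern repeats.
On choir: c+11=n, h+11=s, o+8=w, i+11=t, r+11=c.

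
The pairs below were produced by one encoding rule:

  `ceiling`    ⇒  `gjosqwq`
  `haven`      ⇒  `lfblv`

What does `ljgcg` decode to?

heavy

In ceiling: c→g is +4, e→j is +5, i→o is +6, l→s is +7 — the shift increases by 1 each position. Each letter shifts forward by (position + 4), i.e. 4, 5, 6, … — the shift grows by one for each successive letter.
Decoding ljgcg: l−4=h, j−5=e, g−6=a, c−7=v, g−8=y.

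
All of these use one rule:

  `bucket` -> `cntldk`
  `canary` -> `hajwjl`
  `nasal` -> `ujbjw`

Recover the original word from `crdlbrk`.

biscuit

The output letters match the input read backwards, each shifted +9: bucket reversed is tekcub. The word is reversed, then every letter is shifted forward by 9.
Decoding crdlbrk: shift back: c−9=t, r−9=i, d−9=u, l−9=c, b−9=s, r−9=i, k−9=b → tiucsib; then reverse → biscuit.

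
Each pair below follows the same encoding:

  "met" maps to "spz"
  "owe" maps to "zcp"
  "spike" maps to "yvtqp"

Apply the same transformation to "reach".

xplin

The shift depends on letter class: consonant m→s is +6, but vowel e→p is +11. The rule splits by letter class: vowels +11, consonants +6.
On reach: r(cons)+6=x, e(vowel)+11=p, a(vowel)+11=l, c(cons)+6=i, h(cons)+6=n.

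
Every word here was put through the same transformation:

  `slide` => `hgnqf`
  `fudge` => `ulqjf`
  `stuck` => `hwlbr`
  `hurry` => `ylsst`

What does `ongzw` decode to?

s(18)→h(7) and l(11)→g(6) fit y≡15x+23 (mod 26); the inverse of 15 mod 26 is 7. Treating letters as 0–25, the rule is x ↦ 15x + 23 (mod 26).
Decoding ongzw: o(14)→7·(14−23)≡15=p; n(13)→7·(13−23)≡8=i; g(6)→7·(6−23)≡11=l; z(25)→7·(25−23)≡14=o; w(22)→7·(22−23)≡19=t (all mod 26).

pilot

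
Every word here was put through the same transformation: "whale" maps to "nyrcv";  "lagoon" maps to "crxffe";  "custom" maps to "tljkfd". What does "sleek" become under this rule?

jcvvb

Compare letters: w→n is +17, h→y is +17, a→r is +17 — a constant shift. Each letter is shifted forward by 17 in the alphabet (a Caesar shift of +17).
For sleek: s+17=j, l+17=c, e+17=v, e+17=v, k+17=b.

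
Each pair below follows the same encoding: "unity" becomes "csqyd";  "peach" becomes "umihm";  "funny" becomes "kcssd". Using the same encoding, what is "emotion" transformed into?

mrwyqws

The shift depends on letter class: consonant n→s is +5, but vowel u→c is +8. The rule splits by letter class: vowels +8, consonants +5.
For emotion: e(vowel)+8=m, m(cons)+5=r, o(vowel)+8=w, t(cons)+5=y, i(vowel)+8=q, o(vowel)+8=w, n(cons)+5=s.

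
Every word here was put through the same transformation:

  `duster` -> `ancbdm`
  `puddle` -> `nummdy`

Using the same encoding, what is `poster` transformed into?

Read the word backwards and shift each letter +9.
Applying it to poster: reverse → retsop; then shift: r+9=a, e+9=n, t+9=c, s+9=b, o+9=x, p+9=y.

ancbxy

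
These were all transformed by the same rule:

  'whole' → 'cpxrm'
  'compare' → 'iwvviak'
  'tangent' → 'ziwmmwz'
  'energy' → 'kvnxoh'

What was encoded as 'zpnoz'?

The shifts repeat in a cycle of length 3: positions 0,1,… shift by +6, +8, +9, then the pattern repeats.
Reversing it on zpnoz: z−6=t, p−8=h, n−9=e, o−6=i, z−8=r.

their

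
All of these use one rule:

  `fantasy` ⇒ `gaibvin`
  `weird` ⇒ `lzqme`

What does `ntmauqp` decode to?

himself

Two steps: reverse the string, then apply a Caesar shift of +8.
Undoing it on ntmauqp: shift back: n−8=f, t−8=l, m−8=e, a−8=s, u−8=m, q−8=i, p−8=h → flesmih; then reverse → himself.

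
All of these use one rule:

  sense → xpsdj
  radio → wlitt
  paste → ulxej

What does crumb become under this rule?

hczxg

Shifts by position in sense: pos 0: s→x (+5), pos 1: e→p (+11), pos 2: n→s (+5), pos 3: s→d (+11) — repeating every 2. The shifts repeat in a cycle of length 2: positions 0,1,… shift by +5, +11, then the pattern repeats.
Applying it to crumb: c+5=h, r+11=c, u+5=z, m+11=x, b+5=g.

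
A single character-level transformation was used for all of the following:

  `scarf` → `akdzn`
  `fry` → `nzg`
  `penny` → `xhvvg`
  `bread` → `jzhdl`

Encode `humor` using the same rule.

pxurz

The shift depends on letter class: consonant s→a is +8, but vowel a→d is +3. Vowels shift forward by 3 and consonants shift forward by 8.
On humor: h(cons)+8=p, u(vowel)+3=x, m(cons)+8=u, o(vowel)+3=r, r(cons)+8=z.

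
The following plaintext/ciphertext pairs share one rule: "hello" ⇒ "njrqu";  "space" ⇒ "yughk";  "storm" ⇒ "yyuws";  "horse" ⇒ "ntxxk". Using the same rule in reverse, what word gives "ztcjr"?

towel

Shifts by position in hello: pos 0: h→n (+6), pos 1: e→j (+5), pos 2: l→r (+6), pos 3: l→q (+5) — repeating every 2. It's a Vigenère-style cipher with numeric key [6,5]: position i shifts by key[i mod 2].
Undoing it on ztcjr: z−6=t, t−5=o, c−6=w, j−5=e, r−6=l.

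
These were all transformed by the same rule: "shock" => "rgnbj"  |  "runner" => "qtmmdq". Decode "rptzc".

squad

It's a constant shift of +25 (ROT25).
Reversing it on rptzc: r−25=s, p−25=q, t−25=u, z−25=a, c−25=d.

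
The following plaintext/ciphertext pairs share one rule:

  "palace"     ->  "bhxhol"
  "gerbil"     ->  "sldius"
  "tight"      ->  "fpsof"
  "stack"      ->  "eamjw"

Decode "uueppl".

Shifts by position in palace: pos 0: p→b (+12), pos 1: a→h (+7), pos 2: l→x (+12), pos 3: a→h (+7) — repeating every 2. The shifts repeat in a cycle of length 2: positions 0,1,… shift by +12, +7, then the pattern repeats.
Reversing it on uueppl: u−12=i, u−7=n, e−12=s, p−7=i, p−12=d, l−7=e.

inside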